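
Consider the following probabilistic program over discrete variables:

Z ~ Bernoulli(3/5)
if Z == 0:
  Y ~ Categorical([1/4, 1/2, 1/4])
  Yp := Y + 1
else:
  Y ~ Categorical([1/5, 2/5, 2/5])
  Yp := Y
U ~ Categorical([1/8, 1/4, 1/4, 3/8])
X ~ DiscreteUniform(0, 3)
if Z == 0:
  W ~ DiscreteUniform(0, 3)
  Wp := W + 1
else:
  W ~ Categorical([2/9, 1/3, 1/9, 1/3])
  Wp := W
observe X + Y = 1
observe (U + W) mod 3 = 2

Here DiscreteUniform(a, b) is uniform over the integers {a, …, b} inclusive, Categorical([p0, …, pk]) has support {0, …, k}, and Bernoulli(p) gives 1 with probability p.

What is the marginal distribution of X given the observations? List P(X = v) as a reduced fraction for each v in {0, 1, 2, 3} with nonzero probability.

Enumerate traces; 20 have nonzero weight after conditioning:
  (Z=0, Y=0, U=0, X=1, W=2) weight 1/1280
  (Z=0, Y=0, U=1, X=1, W=1) weight 1/640
  (Z=0, Y=0, U=2, X=1, W=0) weight 1/640
  (Z=0, Y=0, U=2, X=1, W=3) weight 1/640
  (Z=0, Y=0, U=3, X=1, W=2) weight 3/1280
  (Z=0, Y=1, U=0, X=0, W=2) weight 1/640
  (Z=0, Y=1, U=1, X=0, W=1) weight 1/320
  (Z=0, Y=1, U=2, X=0, W=0) weight 1/320
  … 12 more
Group by X:
  weight(X=0) = 31/960
  weight(X=1) = 31/1920
Total weight = 31/960 + 31/1920 = 31/640
P(X=0 | obs) = 31/960 / 31/640 = 2/3
P(X=1 | obs) = 31/1920 / 31/640 = 1/3

P(X=0) = 2/3, P(X=1) = 1/3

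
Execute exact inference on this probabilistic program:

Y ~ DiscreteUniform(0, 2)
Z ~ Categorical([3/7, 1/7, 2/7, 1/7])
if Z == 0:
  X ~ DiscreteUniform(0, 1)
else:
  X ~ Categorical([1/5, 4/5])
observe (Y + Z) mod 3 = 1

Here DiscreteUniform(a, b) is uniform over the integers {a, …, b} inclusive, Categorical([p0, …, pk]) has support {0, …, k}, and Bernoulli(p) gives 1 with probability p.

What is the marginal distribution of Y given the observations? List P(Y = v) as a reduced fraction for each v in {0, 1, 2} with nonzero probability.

P(Y=0) = 1/7, P(Y=1) = 4/7, P(Y=2) = 2/7

Enumerate traces; 8 have nonzero weight after conditioning:
  (Y=0, Z=1, X=0) weight 1/105
  (Y=0, Z=1, X=1) weight 4/105
  (Y=1, Z=0, X=0) weight 1/14
  (Y=1, Z=0, X=1) weight 1/14
  (Y=1, Z=3, X=0) weight 1/105
  (Y=1, Z=3, X=1) weight 4/105
  (Y=2, Z=2, X=0) weight 2/105
  (Y=2, Z=2, X=1) weight 8/105
Group by Y:
  weight(Y=0) = 1/21
  weight(Y=1) = 4/21
  weight(Y=2) = 2/21
Total weight = 1/21 + 4/21 + 2/21 = 1/3
P(Y=0 | obs) = 1/21 / 1/3 = 1/7
P(Y=1 | obs) = 4/21 / 1/3 = 4/7
P(Y=2 | obs) = 2/21 / 1/3 = 2/7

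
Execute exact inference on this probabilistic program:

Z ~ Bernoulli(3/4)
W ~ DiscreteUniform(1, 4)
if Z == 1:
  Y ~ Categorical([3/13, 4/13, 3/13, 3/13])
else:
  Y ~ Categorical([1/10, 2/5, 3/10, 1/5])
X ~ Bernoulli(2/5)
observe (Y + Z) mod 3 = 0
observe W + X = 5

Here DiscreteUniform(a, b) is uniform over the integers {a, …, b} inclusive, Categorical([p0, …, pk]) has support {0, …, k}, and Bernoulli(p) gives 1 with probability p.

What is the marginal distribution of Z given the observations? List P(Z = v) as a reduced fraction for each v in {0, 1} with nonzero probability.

Enumerate traces; 3 have nonzero weight after conditioning:
  (Z=0, W=4, Y=0, X=1) weight 1/400
  (Z=0, W=4, Y=3, X=1) weight 1/200
  (Z=1, W=4, Y=2, X=1) weight 9/520
Group by Z:
  weight(Z=0) = 3/400
  weight(Z=1) = 9/520
Total weight = 3/400 + 9/520 = 129/5200
P(Z=0 | obs) = 3/400 / 129/5200 = 13/43
P(Z=1 | obs) = 9/520 / 129/5200 = 30/43

P(Z=0) = 13/43, P(Z=1) = 30/43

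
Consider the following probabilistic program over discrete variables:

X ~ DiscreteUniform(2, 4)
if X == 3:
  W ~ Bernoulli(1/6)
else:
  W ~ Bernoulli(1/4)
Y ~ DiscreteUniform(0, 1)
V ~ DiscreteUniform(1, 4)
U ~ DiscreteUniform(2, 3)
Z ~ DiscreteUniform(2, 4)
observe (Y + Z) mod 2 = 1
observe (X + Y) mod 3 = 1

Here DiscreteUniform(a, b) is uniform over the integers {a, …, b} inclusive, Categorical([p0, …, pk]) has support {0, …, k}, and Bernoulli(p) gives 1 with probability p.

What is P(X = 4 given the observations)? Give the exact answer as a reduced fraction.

Enumerate traces; 48 have nonzero weight after conditioning:
  (X=3, W=0, Y=1, V=1, U=2, Z=2) weight 5/864
  (X=3, W=0, Y=1, V=1, U=2, Z=4) weight 5/864
  (X=3, W=0, Y=1, V=1, U=3, Z=2) weight 5/864
  (X=3, W=0, Y=1, V=1, U=3, Z=4) weight 5/864
  (X=3, W=0, Y=1, V=2, U=2, Z=2) weight 5/864
  (X=3, W=0, Y=1, V=2, U=2, Z=4) weight 5/864
  (X=3, W=0, Y=1, V=2, U=3, Z=2) weight 5/864
  (X=3, W=0, Y=1, V=2, U=3, Z=4) weight 5/864
  (X=4, W=0, Y=0, V=1, U=2, Z=3) weight 1/192
  … 39 more
Group by X:
  weight(X=3) = 1/9
  weight(X=4) = 1/18
Total weight = 1/9 + 1/18 = 1/6
P(X=3 | obs) = 1/9 / 1/6 = 2/3
P(X=4 | obs) = 1/18 / 1/6 = 1/3

P(X = 4 | obs) = 1/3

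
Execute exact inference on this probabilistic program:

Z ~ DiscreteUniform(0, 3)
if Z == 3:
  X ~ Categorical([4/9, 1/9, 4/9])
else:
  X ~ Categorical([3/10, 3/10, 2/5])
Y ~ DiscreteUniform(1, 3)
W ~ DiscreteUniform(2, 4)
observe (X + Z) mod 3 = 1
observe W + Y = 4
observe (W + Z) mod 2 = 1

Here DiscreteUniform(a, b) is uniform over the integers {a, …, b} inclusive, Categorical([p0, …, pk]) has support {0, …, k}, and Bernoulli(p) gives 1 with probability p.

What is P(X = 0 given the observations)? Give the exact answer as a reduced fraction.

Enumerate traces; 4 have nonzero weight after conditioning:
  (Z=0, X=1, Y=1, W=3) weight 1/120
  (Z=1, X=0, Y=2, W=2) weight 1/120
  (Z=2, X=2, Y=1, W=3) weight 1/90
  (Z=3, X=1, Y=2, W=2) weight 1/324
Group by X:
  weight(X=0) = 1/120
  weight(X=1) = 37/3240
  weight(X=2) = 1/90
Total weight = 1/120 + 37/3240 + 1/90 = 5/162
P(X=0 | obs) = 1/120 / 5/162 = 27/100
P(X=1 | obs) = 37/3240 / 5/162 = 37/100
P(X=2 | obs) = 1/90 / 5/162 = 9/25

P(X = 0 | obs) = 27/100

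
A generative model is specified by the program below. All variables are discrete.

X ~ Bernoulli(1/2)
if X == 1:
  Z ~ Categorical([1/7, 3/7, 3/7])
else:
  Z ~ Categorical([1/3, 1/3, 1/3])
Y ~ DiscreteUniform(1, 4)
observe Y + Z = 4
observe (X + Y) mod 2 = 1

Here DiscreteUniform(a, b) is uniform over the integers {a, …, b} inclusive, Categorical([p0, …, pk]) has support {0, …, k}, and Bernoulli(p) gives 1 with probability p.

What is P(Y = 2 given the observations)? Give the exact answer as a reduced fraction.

P(Y = 2 | obs) = 9/19

Enumerate traces; 3 have nonzero weight after conditioning:
  (X=0, Z=1, Y=3) weight 1/24
  (X=1, Z=0, Y=4) weight 1/56
  (X=1, Z=2, Y=2) weight 3/56
Group by Y:
  weight(Y=2) = 3/56
  weight(Y=3) = 1/24
  weight(Y=4) = 1/56
Total weight = 3/56 + 1/24 + 1/56 = 19/168
P(Y=2 | obs) = 3/56 / 19/168 = 9/19
P(Y=3 | obs) = 1/24 / 19/168 = 7/19
P(Y=4 | obs) = 1/56 / 19/168 = 3/19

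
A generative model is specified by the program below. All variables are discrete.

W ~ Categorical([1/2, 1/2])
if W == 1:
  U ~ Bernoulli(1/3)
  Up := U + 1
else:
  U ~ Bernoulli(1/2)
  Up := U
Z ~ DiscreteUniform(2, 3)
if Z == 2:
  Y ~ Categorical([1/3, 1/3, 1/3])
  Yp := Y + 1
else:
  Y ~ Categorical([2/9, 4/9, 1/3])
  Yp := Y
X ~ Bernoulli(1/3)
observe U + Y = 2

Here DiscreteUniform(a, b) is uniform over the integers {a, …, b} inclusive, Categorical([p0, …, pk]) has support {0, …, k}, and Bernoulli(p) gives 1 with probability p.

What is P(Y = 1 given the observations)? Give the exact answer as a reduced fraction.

P(Y = 1 | obs) = 5/11

Enumerate traces; 16 have nonzero weight after conditioning:
  (W=0, U=0, Z=2, Y=2, X=0) weight 1/36
  (W=0, U=0, Z=2, Y=2, X=1) weight 1/72
  (W=0, U=0, Z=3, Y=2, X=0) weight 1/36
  (W=0, U=0, Z=3, Y=2, X=1) weight 1/72
  (W=0, U=1, Z=2, Y=1, X=0) weight 1/36
  (W=0, U=1, Z=2, Y=1, X=1) weight 1/72
  (W=0, U=1, Z=3, Y=1, X=0) weight 1/27
  (W=0, U=1, Z=3, Y=1, X=1) weight 1/54
  … 8 more
Group by Y:
  weight(Y=1) = 35/216
  weight(Y=2) = 7/36
Total weight = 35/216 + 7/36 = 77/216
P(Y=1 | obs) = 35/216 / 77/216 = 5/11
P(Y=2 | obs) = 7/36 / 77/216 = 6/11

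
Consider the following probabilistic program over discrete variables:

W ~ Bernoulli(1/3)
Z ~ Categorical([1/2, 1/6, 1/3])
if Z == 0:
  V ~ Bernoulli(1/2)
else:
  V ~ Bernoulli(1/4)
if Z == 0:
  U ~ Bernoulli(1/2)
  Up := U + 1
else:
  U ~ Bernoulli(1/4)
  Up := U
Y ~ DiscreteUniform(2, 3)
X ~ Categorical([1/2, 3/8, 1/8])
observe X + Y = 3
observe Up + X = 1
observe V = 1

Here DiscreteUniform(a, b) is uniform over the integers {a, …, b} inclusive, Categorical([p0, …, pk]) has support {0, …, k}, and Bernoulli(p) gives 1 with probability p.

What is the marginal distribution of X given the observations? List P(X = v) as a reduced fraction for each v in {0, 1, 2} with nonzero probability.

Enumerate traces; 10 have nonzero weight after conditioning:
  (W=0, Z=0, V=1, U=0, Y=3, X=0) weight 1/48
  (W=0, Z=1, V=1, U=0, Y=2, X=1) weight 1/256
  (W=0, Z=1, V=1, U=1, Y=3, X=0) weight 1/576
  (W=0, Z=2, V=1, U=0, Y=2, X=1) weight 1/128
  (W=0, Z=2, V=1, U=1, Y=3, X=0) weight 1/288
  (W=1, Z=0, V=1, U=0, Y=3, X=0) weight 1/96
  (W=1, Z=1, V=1, U=0, Y=2, X=1) weight 1/512
  (W=1, Z=1, V=1, U=1, Y=3, X=0) weight 1/1152
  … 2 more
Group by X:
  weight(X=0) = 5/128
  weight(X=1) = 9/512
Total weight = 5/128 + 9/512 = 29/512
P(X=0 | obs) = 5/128 / 29/512 = 20/29
P(X=1 | obs) = 9/512 / 29/512 = 9/29

P(X=0) = 20/29, P(X=1) = 9/29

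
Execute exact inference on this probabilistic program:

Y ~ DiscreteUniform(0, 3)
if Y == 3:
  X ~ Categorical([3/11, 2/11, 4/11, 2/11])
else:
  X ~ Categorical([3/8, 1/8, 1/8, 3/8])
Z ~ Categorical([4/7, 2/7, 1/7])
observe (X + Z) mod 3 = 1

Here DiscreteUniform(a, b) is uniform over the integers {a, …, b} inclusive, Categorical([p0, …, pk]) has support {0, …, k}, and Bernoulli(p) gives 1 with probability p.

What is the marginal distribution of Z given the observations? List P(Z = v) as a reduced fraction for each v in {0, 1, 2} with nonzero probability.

P(Z=0) = 196/737, P(Z=1) = 476/737, P(Z=2) = 65/737

Enumerate traces; 16 have nonzero weight after conditioning:
  (Y=0, X=0, Z=1) weight 3/112
  (Y=0, X=1, Z=0) weight 1/56
  (Y=0, X=2, Z=2) weight 1/224
  (Y=0, X=3, Z=1) weight 3/112
  (Y=1, X=0, Z=1) weight 3/112
  (Y=1, X=1, Z=0) weight 1/56
  (Y=1, X=2, Z=2) weight 1/224
  (Y=1, X=3, Z=1) weight 3/112
  … 8 more
Group by Z:
  weight(Z=0) = 7/88
  weight(Z=1) = 17/88
  weight(Z=2) = 65/2464
Total weight = 7/88 + 17/88 + 65/2464 = 67/224
P(Z=0 | obs) = 7/88 / 67/224 = 196/737
P(Z=1 | obs) = 17/88 / 67/224 = 476/737
P(Z=2 | obs) = 65/2464 / 67/224 = 65/737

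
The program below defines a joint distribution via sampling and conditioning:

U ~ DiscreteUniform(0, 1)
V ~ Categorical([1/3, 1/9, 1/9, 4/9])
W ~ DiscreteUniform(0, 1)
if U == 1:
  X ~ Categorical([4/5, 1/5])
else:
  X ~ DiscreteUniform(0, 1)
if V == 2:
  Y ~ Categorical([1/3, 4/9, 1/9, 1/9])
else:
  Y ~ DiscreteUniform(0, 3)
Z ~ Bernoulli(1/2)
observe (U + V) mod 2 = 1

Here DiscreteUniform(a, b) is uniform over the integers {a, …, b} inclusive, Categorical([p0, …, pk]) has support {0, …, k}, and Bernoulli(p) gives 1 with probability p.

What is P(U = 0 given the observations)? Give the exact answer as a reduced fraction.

Enumerate traces; 128 have nonzero weight after conditioning:
  (U=0, V=1, W=0, X=0, Y=0, Z=0) weight 1/576
  (U=0, V=1, W=0, X=0, Y=0, Z=1) weight 1/576
  (U=0, V=1, W=0, X=0, Y=1, Z=0) weight 1/576
  (U=0, V=1, W=0, X=0, Y=1, Z=1) weight 1/576
  (U=0, V=1, W=0, X=0, Y=2, Z=0) weight 1/576
  (U=0, V=1, W=0, X=0, Y=2, Z=1) weight 1/576
  (U=0, V=1, W=0, X=0, Y=3, Z=0) weight 1/576
  (U=0, V=1, W=0, X=0, Y=3, Z=1) weight 1/576
  (U=1, V=0, W=0, X=0, Y=0, Z=0) weight 1/120
  … 119 more
Group by U:
  weight(U=0) = 5/18
  weight(U=1) = 2/9
Total weight = 5/18 + 2/9 = 1/2
P(U=0 | obs) = 5/18 / 1/2 = 5/9
P(U=1 | obs) = 2/9 / 1/2 = 4/9

P(U = 0 | obs) = 5/9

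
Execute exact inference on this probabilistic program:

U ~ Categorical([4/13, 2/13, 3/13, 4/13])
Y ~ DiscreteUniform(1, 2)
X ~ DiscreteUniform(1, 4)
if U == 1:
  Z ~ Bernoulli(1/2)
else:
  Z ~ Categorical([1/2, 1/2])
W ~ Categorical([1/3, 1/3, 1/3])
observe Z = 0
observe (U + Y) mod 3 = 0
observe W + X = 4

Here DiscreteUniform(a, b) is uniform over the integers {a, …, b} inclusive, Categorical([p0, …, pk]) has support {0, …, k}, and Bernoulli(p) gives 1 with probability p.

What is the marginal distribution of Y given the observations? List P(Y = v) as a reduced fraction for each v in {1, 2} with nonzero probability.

Enumerate traces; 6 have nonzero weight after conditioning:
  (U=1, Y=2, X=2, Z=0, W=2) weight 1/312
  (U=1, Y=2, X=3, Z=0, W=1) weight 1/312
  (U=1, Y=2, X=4, Z=0, W=0) weight 1/312
  (U=2, Y=1, X=2, Z=0, W=2) weight 1/208
  (U=2, Y=1, X=3, Z=0, W=1) weight 1/208
  (U=2, Y=1, X=4, Z=0, W=0) weight 1/208
Group by Y:
  weight(Y=1) = 3/208
  weight(Y=2) = 1/104
Total weight = 3/208 + 1/104 = 5/208
P(Y=1 | obs) = 3/208 / 5/208 = 3/5
P(Y=2 | obs) = 1/104 / 5/208 = 2/5

P(Y=1) = 3/5, P(Y=2) = 2/5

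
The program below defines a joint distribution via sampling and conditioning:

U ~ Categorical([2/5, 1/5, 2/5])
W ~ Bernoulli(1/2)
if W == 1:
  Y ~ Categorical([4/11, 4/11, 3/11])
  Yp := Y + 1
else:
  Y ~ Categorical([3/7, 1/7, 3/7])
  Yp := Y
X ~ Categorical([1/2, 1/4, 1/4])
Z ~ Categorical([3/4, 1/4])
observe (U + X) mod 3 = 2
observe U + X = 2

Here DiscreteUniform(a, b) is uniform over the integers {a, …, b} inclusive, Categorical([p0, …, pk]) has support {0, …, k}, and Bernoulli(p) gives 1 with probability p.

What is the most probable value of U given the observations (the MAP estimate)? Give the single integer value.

argmax_v P(U = v | obs) = 2

Enumerate traces; 36 have nonzero weight after conditioning:
  (U=0, W=0, Y=0, X=2, Z=0) weight 9/560
  (U=0, W=0, Y=0, X=2, Z=1) weight 3/560
  (U=0, W=0, Y=1, X=2, Z=0) weight 3/560
  (U=0, W=0, Y=1, X=2, Z=1) weight 1/560
  (U=0, W=0, Y=2, X=2, Z=0) weight 9/560
  (U=0, W=0, Y=2, X=2, Z=1) weight 3/560
  (U=0, W=1, Y=0, X=2, Z=0) weight 3/220
  (U=0, W=1, Y=0, X=2, Z=1) weight 1/220
  (U=1, W=0, Y=0, X=1, Z=0) weight 9/1120
  (U=2, W=0, Y=0, X=0, Z=0) weight 9/280
  … 26 more
Group by U:
  weight(U=0) = 1/10
  weight(U=1) = 1/20
  weight(U=2) = 1/5
Total weight = 1/10 + 1/20 + 1/5 = 7/20
P(U=0 | obs) = 1/10 / 7/20 = 2/7
P(U=1 | obs) = 1/20 / 7/20 = 1/7
P(U=2 | obs) = 1/5 / 7/20 = 4/7
argmax = 2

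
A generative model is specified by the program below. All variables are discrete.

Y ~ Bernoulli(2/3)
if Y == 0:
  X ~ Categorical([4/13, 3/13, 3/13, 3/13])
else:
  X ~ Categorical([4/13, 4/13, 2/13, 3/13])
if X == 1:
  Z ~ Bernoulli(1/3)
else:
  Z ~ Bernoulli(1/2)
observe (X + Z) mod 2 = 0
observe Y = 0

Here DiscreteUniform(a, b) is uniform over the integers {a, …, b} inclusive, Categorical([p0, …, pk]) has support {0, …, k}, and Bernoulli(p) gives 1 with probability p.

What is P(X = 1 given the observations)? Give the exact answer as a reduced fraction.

P(X = 1 | obs) = 1/6

Enumerate traces; 4 have nonzero weight after conditioning:
  (Y=0, X=0, Z=0) weight 2/39
  (Y=0, X=1, Z=1) weight 1/39
  (Y=0, X=2, Z=0) weight 1/26
  (Y=0, X=3, Z=1) weight 1/26
Group by X:
  weight(X=0) = 2/39
  weight(X=1) = 1/39
  weight(X=2) = 1/26
  weight(X=3) = 1/26
Total weight = 2/39 + 1/39 + 1/26 + 1/26 = 2/13
P(X=0 | obs) = 2/39 / 2/13 = 1/3
P(X=1 | obs) = 1/39 / 2/13 = 1/6
P(X=2 | obs) = 1/26 / 2/13 = 1/4
P(X=3 | obs) = 1/26 / 2/13 = 1/4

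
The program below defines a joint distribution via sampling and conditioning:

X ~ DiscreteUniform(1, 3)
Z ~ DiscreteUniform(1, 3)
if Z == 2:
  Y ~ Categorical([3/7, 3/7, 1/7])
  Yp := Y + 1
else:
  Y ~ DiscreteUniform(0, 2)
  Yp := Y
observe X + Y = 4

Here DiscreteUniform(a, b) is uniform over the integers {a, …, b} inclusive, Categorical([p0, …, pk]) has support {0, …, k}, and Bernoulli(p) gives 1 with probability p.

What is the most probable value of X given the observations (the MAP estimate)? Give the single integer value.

argmax_v P(X = v | obs) = 3

Enumerate traces; 6 have nonzero weight after conditioning:
  (X=2, Z=1, Y=2) weight 1/27
  (X=2, Z=2, Y=2) weight 1/63
  (X=2, Z=3, Y=2) weight 1/27
  (X=3, Z=1, Y=1) weight 1/27
  (X=3, Z=2, Y=1) weight 1/21
  (X=3, Z=3, Y=1) weight 1/27
Group by X:
  weight(X=2) = 17/189
  weight(X=3) = 23/189
Total weight = 17/189 + 23/189 = 40/189
P(X=2 | obs) = 17/189 / 40/189 = 17/40
P(X=3 | obs) = 23/189 / 40/189 = 23/40
argmax = 3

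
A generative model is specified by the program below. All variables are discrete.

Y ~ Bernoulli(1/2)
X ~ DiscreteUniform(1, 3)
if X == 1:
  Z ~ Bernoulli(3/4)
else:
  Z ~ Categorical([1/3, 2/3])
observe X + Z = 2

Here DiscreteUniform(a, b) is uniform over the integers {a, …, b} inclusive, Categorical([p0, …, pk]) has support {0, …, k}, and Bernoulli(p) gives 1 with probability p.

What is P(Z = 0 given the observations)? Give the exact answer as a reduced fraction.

Enumerate traces; 4 have nonzero weight after conditioning:
  (Y=0, X=1, Z=1) weight 1/8
  (Y=0, X=2, Z=0) weight 1/18
  (Y=1, X=1, Z=1) weight 1/8
  (Y=1, X=2, Z=0) weight 1/18
Group by Z:
  weight(Z=0) = 1/9
  weight(Z=1) = 1/4
Total weight = 1/9 + 1/4 = 13/36
P(Z=0 | obs) = 1/9 / 13/36 = 4/13
P(Z=1 | obs) = 1/4 / 13/36 = 9/13

P(Z = 0 | obs) = 4/13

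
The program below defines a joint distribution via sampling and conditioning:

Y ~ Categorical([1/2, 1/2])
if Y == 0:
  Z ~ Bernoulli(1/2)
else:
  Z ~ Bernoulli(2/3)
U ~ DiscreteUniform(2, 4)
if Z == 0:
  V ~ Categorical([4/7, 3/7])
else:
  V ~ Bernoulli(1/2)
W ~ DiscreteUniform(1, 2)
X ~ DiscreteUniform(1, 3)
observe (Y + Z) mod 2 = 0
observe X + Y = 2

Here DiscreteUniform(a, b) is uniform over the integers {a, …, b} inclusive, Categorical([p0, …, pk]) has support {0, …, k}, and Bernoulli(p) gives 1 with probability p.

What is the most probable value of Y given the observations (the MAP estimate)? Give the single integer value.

argmax_v P(Y = v | obs) = 1

Enumerate traces; 24 have nonzero weight after conditioning:
  (Y=0, Z=0, U=2, V=0, W=1, X=2) weight 1/126
  (Y=0, Z=0, U=2, V=0, W=2, X=2) weight 1/126
  (Y=0, Z=0, U=2, V=1, W=1, X=2) weight 1/168
  (Y=0, Z=0, U=2, V=1, W=2, X=2) weight 1/168
  (Y=0, Z=0, U=3, V=0, W=1, X=2) weight 1/126
  (Y=0, Z=0, U=3, V=0, W=2, X=2) weight 1/126
  (Y=0, Z=0, U=3, V=1, W=1, X=2) weight 1/168
  (Y=0, Z=0, U=3, V=1, W=2, X=2) weight 1/168
  (Y=1, Z=1, U=2, V=0, W=1, X=1) weight 1/108
  … 15 more
Group by Y:
  weight(Y=0) = 1/12
  weight(Y=1) = 1/9
Total weight = 1/12 + 1/9 = 7/36
P(Y=0 | obs) = 1/12 / 7/36 = 3/7
P(Y=1 | obs) = 1/9 / 7/36 = 4/7
argmax = 1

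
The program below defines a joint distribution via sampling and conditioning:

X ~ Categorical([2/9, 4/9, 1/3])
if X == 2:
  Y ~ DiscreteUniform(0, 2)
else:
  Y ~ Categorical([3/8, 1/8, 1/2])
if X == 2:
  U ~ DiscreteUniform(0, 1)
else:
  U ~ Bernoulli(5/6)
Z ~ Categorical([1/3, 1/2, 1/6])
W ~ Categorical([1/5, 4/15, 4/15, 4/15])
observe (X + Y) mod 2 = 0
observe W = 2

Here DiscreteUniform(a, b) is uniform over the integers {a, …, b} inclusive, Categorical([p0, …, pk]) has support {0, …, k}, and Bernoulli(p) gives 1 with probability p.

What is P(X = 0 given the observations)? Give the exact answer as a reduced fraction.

Enumerate traces; 30 have nonzero weight after conditioning:
  (X=0, Y=0, U=0, Z=0, W=2) weight 1/810
  (X=0, Y=0, U=0, Z=1, W=2) weight 1/540
  (X=0, Y=0, U=0, Z=2, W=2) weight 1/1620
  (X=0, Y=0, U=1, Z=0, W=2) weight 1/162
  (X=0, Y=0, U=1, Z=1, W=2) weight 1/108
  (X=0, Y=0, U=1, Z=2, W=2) weight 1/324
  (X=0, Y=2, U=0, Z=0, W=2) weight 2/1215
  (X=0, Y=2, U=0, Z=1, W=2) weight 1/405
  (X=1, Y=1, U=0, Z=0, W=2) weight 1/1215
  (X=2, Y=0, U=0, Z=0, W=2) weight 2/405
  … 20 more
Group by X:
  weight(X=0) = 7/135
  weight(X=1) = 2/135
  weight(X=2) = 8/135
Total weight = 7/135 + 2/135 + 8/135 = 17/135
P(X=0 | obs) = 7/135 / 17/135 = 7/17
P(X=1 | obs) = 2/135 / 17/135 = 2/17
P(X=2 | obs) = 8/135 / 17/135 = 8/17

P(X = 0 | obs) = 7/17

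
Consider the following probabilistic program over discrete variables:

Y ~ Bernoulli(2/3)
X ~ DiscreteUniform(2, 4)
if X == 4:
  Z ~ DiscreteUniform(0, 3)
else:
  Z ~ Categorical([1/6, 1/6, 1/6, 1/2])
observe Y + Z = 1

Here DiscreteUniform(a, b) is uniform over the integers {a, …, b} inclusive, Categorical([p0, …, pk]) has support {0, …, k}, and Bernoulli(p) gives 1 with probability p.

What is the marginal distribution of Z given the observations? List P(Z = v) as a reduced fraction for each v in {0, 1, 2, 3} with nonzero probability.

P(Z=0) = 2/3, P(Z=1) = 1/3

Enumerate traces; 6 have nonzero weight after conditioning:
  (Y=0, X=2, Z=1) weight 1/54
  (Y=0, X=3, Z=1) weight 1/54
  (Y=0, X=4, Z=1) weight 1/36
  (Y=1, X=2, Z=0) weight 1/27
  (Y=1, X=3, Z=0) weight 1/27
  (Y=1, X=4, Z=0) weight 1/18
Group by Z:
  weight(Z=0) = 7/54
  weight(Z=1) = 7/108
Total weight = 7/54 + 7/108 = 7/36
P(Z=0 | obs) = 7/54 / 7/36 = 2/3
P(Z=1 | obs) = 7/108 / 7/36 = 1/3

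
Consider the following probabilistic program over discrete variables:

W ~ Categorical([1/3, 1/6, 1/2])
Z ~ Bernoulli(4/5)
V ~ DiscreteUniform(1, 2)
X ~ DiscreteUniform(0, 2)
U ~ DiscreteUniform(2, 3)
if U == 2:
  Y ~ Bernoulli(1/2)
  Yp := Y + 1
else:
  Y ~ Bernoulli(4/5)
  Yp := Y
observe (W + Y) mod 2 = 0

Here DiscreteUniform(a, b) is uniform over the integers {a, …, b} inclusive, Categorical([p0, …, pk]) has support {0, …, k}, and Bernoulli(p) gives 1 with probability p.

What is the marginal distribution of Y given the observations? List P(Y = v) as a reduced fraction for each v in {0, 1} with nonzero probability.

Enumerate traces; 72 have nonzero weight after conditioning:
  (W=0, Z=0, V=1, X=0, U=2, Y=0) weight 1/360
  (W=0, Z=0, V=1, X=0, U=3, Y=0) weight 1/900
  (W=0, Z=0, V=1, X=1, U=2, Y=0) weight 1/360
  (W=0, Z=0, V=1, X=1, U=3, Y=0) weight 1/900
  (W=0, Z=0, V=1, X=2, U=2, Y=0) weight 1/360
  (W=0, Z=0, V=1, X=2, U=3, Y=0) weight 1/900
  (W=0, Z=0, V=2, X=0, U=2, Y=0) weight 1/360
  (W=0, Z=0, V=2, X=0, U=3, Y=0) weight 1/900
  (W=1, Z=0, V=1, X=0, U=2, Y=1) weight 1/720
  … 63 more
Group by Y:
  weight(Y=0) = 7/24
  weight(Y=1) = 13/120
Total weight = 7/24 + 13/120 = 2/5
P(Y=0 | obs) = 7/24 / 2/5 = 35/48
P(Y=1 | obs) = 13/120 / 2/5 = 13/48

P(Y=0) = 35/48, P(Y=1) = 13/48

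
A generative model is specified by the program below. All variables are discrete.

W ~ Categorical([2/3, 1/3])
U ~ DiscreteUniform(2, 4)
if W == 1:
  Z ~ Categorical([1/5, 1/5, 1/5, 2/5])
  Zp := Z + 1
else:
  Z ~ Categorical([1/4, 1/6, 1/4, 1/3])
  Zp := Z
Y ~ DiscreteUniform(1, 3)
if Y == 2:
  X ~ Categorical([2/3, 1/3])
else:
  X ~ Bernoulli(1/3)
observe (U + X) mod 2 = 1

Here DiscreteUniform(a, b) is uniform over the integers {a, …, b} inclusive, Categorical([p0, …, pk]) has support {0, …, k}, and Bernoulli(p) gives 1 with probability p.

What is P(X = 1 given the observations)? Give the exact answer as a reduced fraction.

P(X = 1 | obs) = 1/2

Enumerate traces; 72 have nonzero weight after conditioning:
  (W=0, U=2, Z=0, Y=1, X=1) weight 1/162
  (W=0, U=2, Z=0, Y=2, X=1) weight 1/162
  (W=0, U=2, Z=0, Y=3, X=1) weight 1/162
  (W=0, U=2, Z=1, Y=1, X=1) weight 1/243
  (W=0, U=2, Z=1, Y=2, X=1) weight 1/243
  (W=0, U=2, Z=1, Y=3, X=1) weight 1/243
  (W=0, U=2, Z=2, Y=1, X=1) weight 1/162
  (W=0, U=2, Z=2, Y=2, X=1) weight 1/162
  (W=0, U=3, Z=0, Y=1, X=0) weight 1/81
  … 63 more
Group by X:
  weight(X=0) = 2/9
  weight(X=1) = 2/9
Total weight = 2/9 + 2/9 = 4/9
P(X=0 | obs) = 2/9 / 4/9 = 1/2
P(X=1 | obs) = 2/9 / 4/9 = 1/2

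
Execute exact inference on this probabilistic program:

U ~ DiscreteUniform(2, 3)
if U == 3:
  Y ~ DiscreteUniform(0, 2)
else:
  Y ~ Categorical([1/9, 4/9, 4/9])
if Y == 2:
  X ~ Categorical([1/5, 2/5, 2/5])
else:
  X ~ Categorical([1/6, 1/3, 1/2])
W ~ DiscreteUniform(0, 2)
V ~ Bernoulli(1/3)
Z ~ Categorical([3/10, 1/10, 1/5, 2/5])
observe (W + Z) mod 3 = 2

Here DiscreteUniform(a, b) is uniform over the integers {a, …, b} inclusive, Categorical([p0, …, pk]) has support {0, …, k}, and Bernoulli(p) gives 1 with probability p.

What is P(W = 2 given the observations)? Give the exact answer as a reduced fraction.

Enumerate traces; 144 have nonzero weight after conditioning:
  (U=2, Y=0, X=0, W=0, V=0, Z=2) weight 1/2430
  (U=2, Y=0, X=0, W=0, V=1, Z=2) weight 1/4860
  (U=2, Y=0, X=0, W=1, V=0, Z=1) weight 1/4860
  (U=2, Y=0, X=0, W=1, V=1, Z=1) weight 1/9720
  (U=2, Y=0, X=0, W=2, V=0, Z=0) weight 1/1620
  (U=2, Y=0, X=0, W=2, V=0, Z=3) weight 1/1215
  (U=2, Y=0, X=0, W=2, V=1, Z=0) weight 1/3240
  (U=2, Y=0, X=0, W=2, V=1, Z=3) weight 1/2430
  … 136 more
Group by W:
  weight(W=0) = 1/15
  weight(W=1) = 1/30
  weight(W=2) = 7/30
Total weight = 1/15 + 1/30 + 7/30 = 1/3
P(W=0 | obs) = 1/15 / 1/3 = 1/5
P(W=1 | obs) = 1/30 / 1/3 = 1/10
P(W=2 | obs) = 7/30 / 1/3 = 7/10

P(W = 2 | obs) = 7/10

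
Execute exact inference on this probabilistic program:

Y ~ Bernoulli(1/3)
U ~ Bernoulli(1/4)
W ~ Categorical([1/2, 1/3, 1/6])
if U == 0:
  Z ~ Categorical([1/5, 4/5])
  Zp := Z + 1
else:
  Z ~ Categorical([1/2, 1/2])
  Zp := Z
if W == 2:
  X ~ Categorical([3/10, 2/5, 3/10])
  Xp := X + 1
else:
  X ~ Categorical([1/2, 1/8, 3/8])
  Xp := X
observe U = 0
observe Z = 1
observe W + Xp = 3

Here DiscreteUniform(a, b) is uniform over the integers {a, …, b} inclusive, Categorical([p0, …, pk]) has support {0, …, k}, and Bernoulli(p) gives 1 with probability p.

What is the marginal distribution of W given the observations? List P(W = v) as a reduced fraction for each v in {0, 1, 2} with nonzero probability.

P(W=1) = 5/7, P(W=2) = 2/7

Enumerate traces; 4 have nonzero weight after conditioning:
  (Y=0, U=0, W=1, Z=1, X=2) weight 1/20
  (Y=0, U=0, W=2, Z=1, X=0) weight 1/50
  (Y=1, U=0, W=1, Z=1, X=2) weight 1/40
  (Y=1, U=0, W=2, Z=1, X=0) weight 1/100
Group by W:
  weight(W=1) = 3/40
  weight(W=2) = 3/100
Total weight = 3/40 + 3/100 = 21/200
P(W=1 | obs) = 3/40 / 21/200 = 5/7
P(W=2 | obs) = 3/100 / 21/200 = 2/7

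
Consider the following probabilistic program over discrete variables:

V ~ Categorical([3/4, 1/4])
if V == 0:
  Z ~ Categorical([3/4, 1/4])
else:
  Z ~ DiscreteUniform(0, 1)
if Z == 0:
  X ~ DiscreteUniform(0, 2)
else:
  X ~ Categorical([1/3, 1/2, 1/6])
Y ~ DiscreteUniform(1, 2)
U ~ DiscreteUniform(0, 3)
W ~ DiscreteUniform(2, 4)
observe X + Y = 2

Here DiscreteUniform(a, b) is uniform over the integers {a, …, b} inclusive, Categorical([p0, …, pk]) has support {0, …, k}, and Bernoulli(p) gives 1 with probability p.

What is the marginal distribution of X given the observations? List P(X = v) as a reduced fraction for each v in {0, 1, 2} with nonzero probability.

Enumerate traces; 96 have nonzero weight after conditioning:
  (V=0, Z=0, X=0, Y=2, U=0, W=2) weight 1/128
  (V=0, Z=0, X=0, Y=2, U=0, W=3) weight 1/128
  (V=0, Z=0, X=0, Y=2, U=0, W=4) weight 1/128
  (V=0, Z=0, X=0, Y=2, U=1, W=2) weight 1/128
  (V=0, Z=0, X=0, Y=2, U=1, W=3) weight 1/128
  (V=0, Z=0, X=0, Y=2, U=1, W=4) weight 1/128
  (V=0, Z=0, X=0, Y=2, U=2, W=2) weight 1/128
  (V=0, Z=0, X=0, Y=2, U=2, W=3) weight 1/128
  (V=0, Z=0, X=1, Y=1, U=0, W=2) weight 1/128
  … 87 more
Group by X:
  weight(X=0) = 1/6
  weight(X=1) = 37/192
Total weight = 1/6 + 37/192 = 23/64
P(X=0 | obs) = 1/6 / 23/64 = 32/69
P(X=1 | obs) = 37/192 / 23/64 = 37/69

P(X=0) = 32/69, P(X=1) = 37/69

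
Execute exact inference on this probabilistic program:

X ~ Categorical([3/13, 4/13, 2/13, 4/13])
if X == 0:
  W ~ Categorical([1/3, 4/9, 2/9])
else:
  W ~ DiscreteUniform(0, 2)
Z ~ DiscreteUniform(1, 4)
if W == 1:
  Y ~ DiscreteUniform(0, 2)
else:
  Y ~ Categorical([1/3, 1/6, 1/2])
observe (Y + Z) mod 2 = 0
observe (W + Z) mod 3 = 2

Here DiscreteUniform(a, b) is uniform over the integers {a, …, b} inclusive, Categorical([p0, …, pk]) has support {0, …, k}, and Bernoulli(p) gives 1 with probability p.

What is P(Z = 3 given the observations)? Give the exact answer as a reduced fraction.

P(Z = 3 | obs) = 12/161

Enumerate traces; 24 have nonzero weight after conditioning:
  (X=0, W=0, Z=2, Y=0) weight 1/156
  (X=0, W=0, Z=2, Y=2) weight 1/104
  (X=0, W=1, Z=1, Y=1) weight 1/117
  (X=0, W=1, Z=4, Y=0) weight 1/117
  (X=0, W=1, Z=4, Y=2) weight 1/117
  (X=0, W=2, Z=3, Y=1) weight 1/468
  (X=1, W=0, Z=2, Y=0) weight 1/117
  (X=1, W=0, Z=2, Y=2) weight 1/78
  … 16 more
Group by Z:
  weight(Z=1) = 7/234
  weight(Z=2) = 5/72
  weight(Z=3) = 1/78
  weight(Z=4) = 7/117
Total weight = 7/234 + 5/72 + 1/78 + 7/117 = 161/936
P(Z=1 | obs) = 7/234 / 161/936 = 4/23
P(Z=2 | obs) = 5/72 / 161/936 = 65/161
P(Z=3 | obs) = 1/78 / 161/936 = 12/161
P(Z=4 | obs) = 7/117 / 161/936 = 8/23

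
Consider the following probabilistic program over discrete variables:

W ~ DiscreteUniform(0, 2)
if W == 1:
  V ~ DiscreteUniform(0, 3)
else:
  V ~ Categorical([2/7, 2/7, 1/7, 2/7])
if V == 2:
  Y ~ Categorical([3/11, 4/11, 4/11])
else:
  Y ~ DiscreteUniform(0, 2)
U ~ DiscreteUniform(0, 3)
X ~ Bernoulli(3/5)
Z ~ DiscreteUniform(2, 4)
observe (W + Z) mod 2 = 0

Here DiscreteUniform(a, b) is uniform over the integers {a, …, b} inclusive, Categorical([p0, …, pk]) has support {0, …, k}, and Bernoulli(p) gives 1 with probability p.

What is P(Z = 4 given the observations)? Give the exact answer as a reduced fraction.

P(Z = 4 | obs) = 2/5

Enumerate traces; 480 have nonzero weight after conditioning:
  (W=0, V=0, Y=0, U=0, X=0, Z=2) weight 1/945
  (W=0, V=0, Y=0, U=0, X=0, Z=4) weight 1/945
  (W=0, V=0, Y=0, U=0, X=1, Z=2) weight 1/630
  (W=0, V=0, Y=0, U=0, X=1, Z=4) weight 1/630
  (W=0, V=0, Y=0, U=1, X=0, Z=2) weight 1/945
  (W=0, V=0, Y=0, U=1, X=0, Z=4) weight 1/945
  (W=0, V=0, Y=0, U=1, X=1, Z=2) weight 1/630
  (W=0, V=0, Y=0, U=1, X=1, Z=4) weight 1/630
  (W=1, V=0, Y=0, U=0, X=0, Z=3) weight 1/1080
  … 471 more
Group by Z:
  weight(Z=2) = 2/9
  weight(Z=3) = 1/9
  weight(Z=4) = 2/9
Total weight = 2/9 + 1/9 + 2/9 = 5/9
P(Z=2 | obs) = 2/9 / 5/9 = 2/5
P(Z=3 | obs) = 1/9 / 5/9 = 1/5
P(Z=4 | obs) = 2/9 / 5/9 = 2/5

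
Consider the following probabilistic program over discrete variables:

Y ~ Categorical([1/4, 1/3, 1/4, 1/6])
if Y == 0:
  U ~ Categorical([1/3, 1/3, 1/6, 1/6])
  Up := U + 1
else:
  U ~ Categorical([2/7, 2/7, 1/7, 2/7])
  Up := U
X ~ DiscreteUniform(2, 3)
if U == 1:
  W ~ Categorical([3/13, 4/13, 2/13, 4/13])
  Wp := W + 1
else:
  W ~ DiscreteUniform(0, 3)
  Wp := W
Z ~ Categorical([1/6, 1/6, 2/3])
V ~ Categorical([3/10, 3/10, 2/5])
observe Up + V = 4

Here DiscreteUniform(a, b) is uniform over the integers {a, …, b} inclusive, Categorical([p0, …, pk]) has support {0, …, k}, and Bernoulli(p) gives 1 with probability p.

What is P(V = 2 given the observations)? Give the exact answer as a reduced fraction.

P(V = 2 | obs) = 64/139

Enumerate traces; 216 have nonzero weight after conditioning:
  (Y=0, U=1, X=2, W=0, Z=0, V=2) weight 1/1560
  (Y=0, U=1, X=2, W=0, Z=1, V=2) weight 1/1560
  (Y=0, U=1, X=2, W=0, Z=2, V=2) weight 1/390
  (Y=0, U=1, X=2, W=1, Z=0, V=2) weight 1/1170
  (Y=0, U=1, X=2, W=1, Z=1, V=2) weight 1/1170
  (Y=0, U=1, X=2, W=1, Z=2, V=2) weight 2/585
  (Y=0, U=1, X=2, W=2, Z=0, V=2) weight 1/2340
  (Y=0, U=1, X=2, W=2, Z=1, V=2) weight 1/2340
  (Y=0, U=2, X=2, W=0, Z=0, V=1) weight 1/3840
  (Y=0, U=3, X=2, W=0, Z=0, V=0) weight 1/3840
  … 206 more
Group by V:
  weight(V=0) = 1/80
  weight(V=1) = 43/560
  weight(V=2) = 8/105
Total weight = 1/80 + 43/560 + 8/105 = 139/840
P(V=0 | obs) = 1/80 / 139/840 = 21/278
P(V=1 | obs) = 43/560 / 139/840 = 129/278
P(V=2 | obs) = 8/105 / 139/840 = 64/139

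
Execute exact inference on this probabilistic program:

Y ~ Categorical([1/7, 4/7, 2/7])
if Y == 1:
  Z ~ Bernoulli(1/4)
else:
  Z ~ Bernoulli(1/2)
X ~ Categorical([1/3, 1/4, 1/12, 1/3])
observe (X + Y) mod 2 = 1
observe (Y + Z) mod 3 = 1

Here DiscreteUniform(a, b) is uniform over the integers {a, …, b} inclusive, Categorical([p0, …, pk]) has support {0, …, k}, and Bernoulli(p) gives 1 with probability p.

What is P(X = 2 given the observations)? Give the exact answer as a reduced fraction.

P(X = 2 | obs) = 6/37

Enumerate traces; 4 have nonzero weight after conditioning:
  (Y=0, Z=1, X=1) weight 1/56
  (Y=0, Z=1, X=3) weight 1/42
  (Y=1, Z=0, X=0) weight 1/7
  (Y=1, Z=0, X=2) weight 1/28
Group by X:
  weight(X=0) = 1/7
  weight(X=1) = 1/56
  weight(X=2) = 1/28
  weight(X=3) = 1/42
Total weight = 1/7 + 1/56 + 1/28 + 1/42 = 37/168
P(X=0 | obs) = 1/7 / 37/168 = 24/37
P(X=1 | obs) = 1/56 / 37/168 = 3/37
P(X=2 | obs) = 1/28 / 37/168 = 6/37
P(X=3 | obs) = 1/42 / 37/168 = 4/37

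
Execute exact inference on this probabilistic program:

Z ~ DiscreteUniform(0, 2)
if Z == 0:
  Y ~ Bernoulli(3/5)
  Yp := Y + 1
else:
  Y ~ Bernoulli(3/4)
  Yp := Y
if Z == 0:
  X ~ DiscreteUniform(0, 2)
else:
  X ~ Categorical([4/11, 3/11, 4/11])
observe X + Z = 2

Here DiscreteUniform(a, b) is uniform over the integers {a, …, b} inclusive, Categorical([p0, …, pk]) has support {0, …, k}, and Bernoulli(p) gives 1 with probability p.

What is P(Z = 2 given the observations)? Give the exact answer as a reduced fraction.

P(Z = 2 | obs) = 3/8

Enumerate traces; 6 have nonzero weight after conditioning:
  (Z=0, Y=0, X=2) weight 2/45
  (Z=0, Y=1, X=2) weight 1/15
  (Z=1, Y=0, X=1) weight 1/44
  (Z=1, Y=1, X=1) weight 3/44
  (Z=2, Y=0, X=0) weight 1/33
  (Z=2, Y=1, X=0) weight 1/11
Group by Z:
  weight(Z=0) = 1/9
  weight(Z=1) = 1/11
  weight(Z=2) = 4/33
Total weight = 1/9 + 1/11 + 4/33 = 32/99
P(Z=0 | obs) = 1/9 / 32/99 = 11/32
P(Z=1 | obs) = 1/11 / 32/99 = 9/32
P(Z=2 | obs) = 4/33 / 32/99 = 3/8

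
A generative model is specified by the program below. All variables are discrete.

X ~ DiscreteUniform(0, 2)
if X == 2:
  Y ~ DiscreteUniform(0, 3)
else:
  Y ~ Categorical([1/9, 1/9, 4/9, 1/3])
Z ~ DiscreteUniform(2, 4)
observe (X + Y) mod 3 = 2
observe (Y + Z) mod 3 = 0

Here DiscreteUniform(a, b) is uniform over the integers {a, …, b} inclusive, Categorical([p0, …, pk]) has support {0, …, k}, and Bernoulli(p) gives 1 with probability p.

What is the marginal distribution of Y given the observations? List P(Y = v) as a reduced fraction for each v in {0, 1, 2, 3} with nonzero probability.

P(Y=0) = 9/38, P(Y=1) = 2/19, P(Y=2) = 8/19, P(Y=3) = 9/38

Enumerate traces; 4 have nonzero weight after conditioning:
  (X=0, Y=2, Z=4) weight 4/81
  (X=1, Y=1, Z=2) weight 1/81
  (X=2, Y=0, Z=3) weight 1/36
  (X=2, Y=3, Z=3) weight 1/36
Group by Y:
  weight(Y=0) = 1/36
  weight(Y=1) = 1/81
  weight(Y=2) = 4/81
  weight(Y=3) = 1/36
Total weight = 1/36 + 1/81 + 4/81 + 1/36 = 19/162
P(Y=0 | obs) = 1/36 / 19/162 = 9/38
P(Y=1 | obs) = 1/81 / 19/162 = 2/19
P(Y=2 | obs) = 4/81 / 19/162 = 8/19
P(Y=3 | obs) = 1/36 / 19/162 = 9/38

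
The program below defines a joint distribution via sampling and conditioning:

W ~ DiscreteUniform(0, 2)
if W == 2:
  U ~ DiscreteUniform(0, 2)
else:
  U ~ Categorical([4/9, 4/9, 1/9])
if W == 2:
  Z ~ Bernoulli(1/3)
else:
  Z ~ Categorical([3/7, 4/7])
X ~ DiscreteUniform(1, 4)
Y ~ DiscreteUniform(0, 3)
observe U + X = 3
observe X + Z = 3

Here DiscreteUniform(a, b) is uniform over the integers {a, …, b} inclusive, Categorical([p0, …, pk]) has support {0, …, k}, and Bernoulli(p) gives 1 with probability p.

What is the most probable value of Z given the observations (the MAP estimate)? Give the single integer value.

argmax_v P(Z = v | obs) = 1

Enumerate traces; 24 have nonzero weight after conditioning:
  (W=0, U=0, Z=0, X=3, Y=0) weight 1/252
  (W=0, U=0, Z=0, X=3, Y=1) weight 1/252
  (W=0, U=0, Z=0, X=3, Y=2) weight 1/252
  (W=0, U=0, Z=0, X=3, Y=3) weight 1/252
  (W=0, U=1, Z=1, X=2, Y=0) weight 1/189
  (W=0, U=1, Z=1, X=2, Y=1) weight 1/189
  (W=0, U=1, Z=1, X=2, Y=2) weight 1/189
  (W=0, U=1, Z=1, X=2, Y=3) weight 1/189
  … 16 more
Group by Z:
  weight(Z=0) = 19/378
  weight(Z=1) = 13/252
Total weight = 19/378 + 13/252 = 11/108
P(Z=0 | obs) = 19/378 / 11/108 = 38/77
P(Z=1 | obs) = 13/252 / 11/108 = 39/77
argmax = 1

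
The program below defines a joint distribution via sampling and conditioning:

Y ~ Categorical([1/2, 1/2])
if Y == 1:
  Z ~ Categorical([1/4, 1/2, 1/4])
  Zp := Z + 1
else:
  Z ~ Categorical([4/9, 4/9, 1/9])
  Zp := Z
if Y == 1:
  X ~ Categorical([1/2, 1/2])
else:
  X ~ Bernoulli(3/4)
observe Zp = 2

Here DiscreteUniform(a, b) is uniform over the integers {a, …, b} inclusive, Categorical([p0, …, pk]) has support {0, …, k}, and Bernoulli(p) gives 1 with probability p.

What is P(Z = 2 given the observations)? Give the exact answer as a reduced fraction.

Enumerate traces; 4 have nonzero weight after conditioning:
  (Y=0, Z=2, X=0) weight 1/72
  (Y=0, Z=2, X=1) weight 1/24
  (Y=1, Z=1, X=0) weight 1/8
  (Y=1, Z=1, X=1) weight 1/8
Group by Z:
  weight(Z=1) = 1/4
  weight(Z=2) = 1/18
Total weight = 1/4 + 1/18 = 11/36
P(Z=1 | obs) = 1/4 / 11/36 = 9/11
P(Z=2 | obs) = 1/18 / 11/36 = 2/11

P(Z = 2 | obs) = 2/11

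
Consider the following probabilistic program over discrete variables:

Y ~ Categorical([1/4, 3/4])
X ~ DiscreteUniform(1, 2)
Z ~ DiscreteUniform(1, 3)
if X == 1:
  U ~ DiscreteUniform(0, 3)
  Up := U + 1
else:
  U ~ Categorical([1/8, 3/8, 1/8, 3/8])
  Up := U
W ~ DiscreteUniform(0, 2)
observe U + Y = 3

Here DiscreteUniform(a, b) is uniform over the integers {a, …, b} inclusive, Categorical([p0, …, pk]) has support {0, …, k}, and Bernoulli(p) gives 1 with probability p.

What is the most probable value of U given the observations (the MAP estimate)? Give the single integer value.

argmax_v P(U = v | obs) = 2

Enumerate traces; 36 have nonzero weight after conditioning:
  (Y=0, X=1, Z=1, U=3, W=0) weight 1/288
  (Y=0, X=1, Z=1, U=3, W=1) weight 1/288
  (Y=0, X=1, Z=1, U=3, W=2) weight 1/288
  (Y=0, X=1, Z=2, U=3, W=0) weight 1/288
  (Y=0, X=1, Z=2, U=3, W=1) weight 1/288
  (Y=0, X=1, Z=2, U=3, W=2) weight 1/288
  (Y=0, X=1, Z=3, U=3, W=0) weight 1/288
  (Y=0, X=1, Z=3, U=3, W=1) weight 1/288
  (Y=1, X=1, Z=1, U=2, W=0) weight 1/96
  … 27 more
Group by U:
  weight(U=2) = 9/64
  weight(U=3) = 5/64
Total weight = 9/64 + 5/64 = 7/32
P(U=2 | obs) = 9/64 / 7/32 = 9/14
P(U=3 | obs) = 5/64 / 7/32 = 5/14
argmax = 2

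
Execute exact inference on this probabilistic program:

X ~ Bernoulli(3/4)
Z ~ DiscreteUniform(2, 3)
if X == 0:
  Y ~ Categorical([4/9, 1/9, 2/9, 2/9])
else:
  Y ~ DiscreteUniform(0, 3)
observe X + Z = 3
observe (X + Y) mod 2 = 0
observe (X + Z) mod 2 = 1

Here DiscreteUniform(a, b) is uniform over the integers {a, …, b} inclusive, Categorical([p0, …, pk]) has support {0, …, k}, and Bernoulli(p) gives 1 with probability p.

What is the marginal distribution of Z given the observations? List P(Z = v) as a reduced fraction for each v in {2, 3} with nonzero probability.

Enumerate traces; 4 have nonzero weight after conditioning:
  (X=0, Z=3, Y=0) weight 1/18
  (X=0, Z=3, Y=2) weight 1/36
  (X=1, Z=2, Y=1) weight 3/32
  (X=1, Z=2, Y=3) weight 3/32
Group by Z:
  weight(Z=2) = 3/16
  weight(Z=3) = 1/12
Total weight = 3/16 + 1/12 = 13/48
P(Z=2 | obs) = 3/16 / 13/48 = 9/13
P(Z=3 | obs) = 1/12 / 13/48 = 4/13

P(Z=2) = 9/13, P(Z=3) = 4/13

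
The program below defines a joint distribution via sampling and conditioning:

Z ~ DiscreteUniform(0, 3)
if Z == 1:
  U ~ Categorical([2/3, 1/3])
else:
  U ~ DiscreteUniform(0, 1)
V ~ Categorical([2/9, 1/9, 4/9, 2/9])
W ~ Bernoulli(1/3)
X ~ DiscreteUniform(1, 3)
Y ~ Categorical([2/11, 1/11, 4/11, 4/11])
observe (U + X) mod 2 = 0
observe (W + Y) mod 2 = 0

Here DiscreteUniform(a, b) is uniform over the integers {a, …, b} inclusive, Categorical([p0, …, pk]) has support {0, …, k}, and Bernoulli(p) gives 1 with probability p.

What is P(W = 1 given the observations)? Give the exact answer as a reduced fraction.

Enumerate traces; 192 have nonzero weight after conditioning:
  (Z=0, U=0, V=0, W=0, X=2, Y=0) weight 1/891
  (Z=0, U=0, V=0, W=0, X=2, Y=2) weight 2/891
  (Z=0, U=0, V=0, W=1, X=2, Y=1) weight 1/3564
  (Z=0, U=0, V=0, W=1, X=2, Y=3) weight 1/891
  (Z=0, U=0, V=1, W=0, X=2, Y=0) weight 1/1782
  (Z=0, U=0, V=1, W=0, X=2, Y=2) weight 1/891
  (Z=0, U=0, V=1, W=1, X=2, Y=1) weight 1/7128
  (Z=0, U=0, V=1, W=1, X=2, Y=3) weight 1/1782
  … 184 more
Group by W:
  weight(W=0) = 35/198
  weight(W=1) = 175/2376
Total weight = 35/198 + 175/2376 = 595/2376
P(W=0 | obs) = 35/198 / 595/2376 = 12/17
P(W=1 | obs) = 175/2376 / 595/2376 = 5/17

P(W = 1 | obs) = 5/17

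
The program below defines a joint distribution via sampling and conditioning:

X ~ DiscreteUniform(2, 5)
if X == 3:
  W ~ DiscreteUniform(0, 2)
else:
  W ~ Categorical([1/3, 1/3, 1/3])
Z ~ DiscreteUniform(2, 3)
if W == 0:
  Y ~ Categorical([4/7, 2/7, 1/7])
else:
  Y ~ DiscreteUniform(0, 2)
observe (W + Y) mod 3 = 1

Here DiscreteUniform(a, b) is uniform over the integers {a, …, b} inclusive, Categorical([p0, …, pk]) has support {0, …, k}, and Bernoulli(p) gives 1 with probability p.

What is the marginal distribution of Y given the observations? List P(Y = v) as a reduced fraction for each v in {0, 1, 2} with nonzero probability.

Enumerate traces; 24 have nonzero weight after conditioning:
  (X=2, W=0, Z=2, Y=1) weight 1/84
  (X=2, W=0, Z=3, Y=1) weight 1/84
  (X=2, W=1, Z=2, Y=0) weight 1/72
  (X=2, W=1, Z=3, Y=0) weight 1/72
  (X=2, W=2, Z=2, Y=2) weight 1/72
  (X=2, W=2, Z=3, Y=2) weight 1/72
  (X=3, W=0, Z=2, Y=1) weight 1/84
  (X=3, W=0, Z=3, Y=1) weight 1/84
  … 16 more
Group by Y:
  weight(Y=0) = 1/9
  weight(Y=1) = 2/21
  weight(Y=2) = 1/9
Total weight = 1/9 + 2/21 + 1/9 = 20/63
P(Y=0 | obs) = 1/9 / 20/63 = 7/20
P(Y=1 | obs) = 2/21 / 20/63 = 3/10
P(Y=2 | obs) = 1/9 / 20/63 = 7/20

P(Y=0) = 7/20, P(Y=1) = 3/10, P(Y=2) = 7/20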